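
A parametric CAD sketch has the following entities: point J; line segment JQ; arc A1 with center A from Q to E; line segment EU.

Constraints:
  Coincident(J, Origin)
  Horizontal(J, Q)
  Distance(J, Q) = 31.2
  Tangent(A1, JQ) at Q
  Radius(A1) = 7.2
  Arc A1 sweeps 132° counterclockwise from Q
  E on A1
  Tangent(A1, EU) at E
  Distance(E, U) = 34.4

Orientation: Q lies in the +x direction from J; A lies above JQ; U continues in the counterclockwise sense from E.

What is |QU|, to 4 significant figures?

41.53

On A1, Q sits at bearing -90° from A; a 132° counterclockwise sweep puts E at bearing 42°, so E = A + 7.2·(cos 42°, sin 42°) = (36.55, 12.02). Since A1 is tangent to EU there, AE ⟂ EU, so EU runs along (−sin 42°, cos 42°); with |EU| = 34.4, U = (13.53, 37.58). Then |QU| = |U − Q| = 41.53.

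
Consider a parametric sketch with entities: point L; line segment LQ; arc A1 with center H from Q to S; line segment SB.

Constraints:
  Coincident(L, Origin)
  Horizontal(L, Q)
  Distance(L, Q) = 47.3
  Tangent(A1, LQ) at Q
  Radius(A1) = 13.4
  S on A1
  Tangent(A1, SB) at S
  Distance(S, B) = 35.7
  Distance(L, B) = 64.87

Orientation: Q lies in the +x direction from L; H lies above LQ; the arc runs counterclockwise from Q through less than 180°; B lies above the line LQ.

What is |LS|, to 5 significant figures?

62.182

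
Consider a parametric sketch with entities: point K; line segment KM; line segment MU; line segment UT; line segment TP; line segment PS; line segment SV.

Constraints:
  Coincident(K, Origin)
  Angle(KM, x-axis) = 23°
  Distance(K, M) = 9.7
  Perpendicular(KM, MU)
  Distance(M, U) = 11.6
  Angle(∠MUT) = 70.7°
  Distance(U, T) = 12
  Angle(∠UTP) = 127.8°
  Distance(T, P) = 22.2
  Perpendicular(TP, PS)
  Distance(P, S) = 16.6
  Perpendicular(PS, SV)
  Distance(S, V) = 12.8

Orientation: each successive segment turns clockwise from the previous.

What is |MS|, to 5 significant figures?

18.870

K is at the origin; KM runs at 23.0° with length 9.7, so M = (8.9289, 3.7901). KM ⟂ MU, so MU runs at -67.000°; with |MU| = 11.6, U = (13.461, -6.8878). ∠MUT = 70.7° gives UT at -176.30° from the x-axis; with |UT| = 12.0, T = (1.4864, -7.6622). ∠UTP = 127.8° gives TP at 131.50° from the x-axis; with |TP| = 22.2, P = (-13.224, 8.9647). The perpendicularity gives PS at right angles to TP, so PS runs at 41.500°; with |PS| = 16.6, S = (-0.79111, 19.964). Then |MS| = |S − M| = 18.870.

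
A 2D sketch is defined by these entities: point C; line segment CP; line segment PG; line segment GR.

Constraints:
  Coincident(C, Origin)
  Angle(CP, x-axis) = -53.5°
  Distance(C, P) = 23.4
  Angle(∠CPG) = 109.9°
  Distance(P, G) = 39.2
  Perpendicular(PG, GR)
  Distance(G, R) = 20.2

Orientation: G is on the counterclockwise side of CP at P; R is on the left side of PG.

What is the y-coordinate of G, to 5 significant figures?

-7.6113

C is at the origin; CP runs at -53.5° with length 23.4, so P = 23.4·(cos -53.5°, sin -53.5°) = (13.919, -18.810). ∠CPG = 109.9°, so PG runs at -53.5° + (180° − 109.9°) = 16.600° from the x-axis; with |PG| = 39.2, G = P + 39.2·(cos 16.600°, sin 16.600°) = (51.485, -7.6113). So G.y = -7.6113.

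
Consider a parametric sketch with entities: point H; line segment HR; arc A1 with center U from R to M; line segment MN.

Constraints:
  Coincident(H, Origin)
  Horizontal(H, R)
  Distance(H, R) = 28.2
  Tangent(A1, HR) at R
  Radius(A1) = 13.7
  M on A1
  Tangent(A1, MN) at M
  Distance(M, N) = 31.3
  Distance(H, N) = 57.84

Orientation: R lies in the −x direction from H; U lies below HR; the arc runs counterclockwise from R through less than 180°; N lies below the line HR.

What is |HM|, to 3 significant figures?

44.9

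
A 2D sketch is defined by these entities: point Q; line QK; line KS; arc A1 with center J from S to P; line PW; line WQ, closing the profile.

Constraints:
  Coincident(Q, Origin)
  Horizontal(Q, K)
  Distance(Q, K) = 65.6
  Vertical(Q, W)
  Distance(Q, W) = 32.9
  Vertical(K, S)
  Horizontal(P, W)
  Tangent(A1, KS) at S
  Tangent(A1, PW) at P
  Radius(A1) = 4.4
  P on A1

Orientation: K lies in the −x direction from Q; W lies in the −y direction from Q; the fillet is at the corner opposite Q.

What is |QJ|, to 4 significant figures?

67.51

QW is vertical with |QW| = 32.9 and W on the −y side, so W = (0.000, -32.90). The virtual corner opposite Q is at (-65.60, -32.90). The tangent condition forces JS to be normal to KS and since A1 is tangent to PW there, JP ⟂ PW, with radius 4.4, so the center J sits 4.4 in from both sides at J = (-61.20, -28.50). Then |QJ| = |J − Q| = 67.51.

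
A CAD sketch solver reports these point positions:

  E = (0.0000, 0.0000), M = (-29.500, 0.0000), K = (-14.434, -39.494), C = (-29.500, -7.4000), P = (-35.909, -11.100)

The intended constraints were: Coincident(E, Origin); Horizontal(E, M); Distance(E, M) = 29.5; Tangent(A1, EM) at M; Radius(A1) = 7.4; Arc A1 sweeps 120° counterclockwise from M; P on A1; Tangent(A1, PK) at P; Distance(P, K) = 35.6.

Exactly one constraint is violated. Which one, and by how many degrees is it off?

Tangent(A1, PK) at P — off by 7.10°.

E = (0.00, 0.00) ✓; E.y = 0.00, M.y = 0.00 ✓; |EM| = 29.50 ✓; ∠(CM, ME) = 90.00° ✓; |CM| = 7.400 ✓; bearing(C→P) − bearing(C→M) = 120.0° ✓; |CP| = 7.400 ✓; ∠(CP, PK) = 82.90° ✗; |PK| = 35.60 ✓.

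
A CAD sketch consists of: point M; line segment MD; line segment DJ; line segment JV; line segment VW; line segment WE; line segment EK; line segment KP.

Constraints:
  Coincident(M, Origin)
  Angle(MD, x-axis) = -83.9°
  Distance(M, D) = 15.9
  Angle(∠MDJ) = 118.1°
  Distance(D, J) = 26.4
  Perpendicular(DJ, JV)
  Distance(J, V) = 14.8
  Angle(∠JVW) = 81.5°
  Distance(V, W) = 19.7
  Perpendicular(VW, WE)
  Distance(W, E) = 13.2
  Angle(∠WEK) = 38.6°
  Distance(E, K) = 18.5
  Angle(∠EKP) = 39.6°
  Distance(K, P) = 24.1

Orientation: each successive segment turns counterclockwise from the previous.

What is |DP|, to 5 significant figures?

7.8630

M is at the origin; MD runs at -83.9° with length 15.9, so D = (1.6896, -15.810). ∠MDJ = 118.1° gives DJ at -22.000° from the x-axis; with |DJ| = 26.4, J = (26.167, -25.700). DJ ⟂ JV, so JV runs at 68.000°; with |JV| = 14.8, V = (31.711, -11.977). ∠JVW = 81.5° gives VW at 166.50° from the x-axis; with |VW| = 19.7, W = (12.556, -7.3784). VW is perpendicular to WE, so WE runs at -103.50°; with |WE| = 13.2, E = (9.4743, -20.214). ∠WEK = 38.6° gives EK at 37.900° from the x-axis; with |EK| = 18.5, K = (24.072, -8.8494). ∠EKP = 39.6° gives KP at 178.30° from the x-axis; with |KP| = 24.1, P = (-0.017073, -8.1344). Then |DP| = |P − D| = 7.8630.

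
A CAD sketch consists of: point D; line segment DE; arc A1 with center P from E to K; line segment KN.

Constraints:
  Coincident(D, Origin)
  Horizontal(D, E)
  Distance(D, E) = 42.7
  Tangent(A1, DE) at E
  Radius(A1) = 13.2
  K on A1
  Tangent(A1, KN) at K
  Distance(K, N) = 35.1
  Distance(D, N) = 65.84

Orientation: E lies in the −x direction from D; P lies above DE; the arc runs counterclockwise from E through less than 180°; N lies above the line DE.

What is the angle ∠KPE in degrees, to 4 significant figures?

109.6°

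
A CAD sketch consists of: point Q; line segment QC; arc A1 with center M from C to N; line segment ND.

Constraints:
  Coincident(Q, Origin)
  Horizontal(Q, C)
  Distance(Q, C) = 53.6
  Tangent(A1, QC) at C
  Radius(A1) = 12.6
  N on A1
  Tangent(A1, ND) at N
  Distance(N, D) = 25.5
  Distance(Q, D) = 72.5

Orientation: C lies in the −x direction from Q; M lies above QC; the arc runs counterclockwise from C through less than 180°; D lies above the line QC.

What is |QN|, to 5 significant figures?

48.565

Q is at the origin; QC is horizontal with |QC| = 53.6 and C on the −x side, so C = (-53.600, 0.0000). Tangency of A1 to QC means the radius MC is perpendicular to QC, so M = C + (0, 12.6) = (-53.600, 12.600). Since MN ⟂ ND (tangency), |MD| = √(12.6² + 25.5²) = 28.443 regardless of where N sits on A1. So D lies on both circle(Q, 72.5) and circle(M, 28.443); the above-QC intersection is D = (-60.307, 40.241). N is the foot of the tangent from D: N = (-43.938, 20.688).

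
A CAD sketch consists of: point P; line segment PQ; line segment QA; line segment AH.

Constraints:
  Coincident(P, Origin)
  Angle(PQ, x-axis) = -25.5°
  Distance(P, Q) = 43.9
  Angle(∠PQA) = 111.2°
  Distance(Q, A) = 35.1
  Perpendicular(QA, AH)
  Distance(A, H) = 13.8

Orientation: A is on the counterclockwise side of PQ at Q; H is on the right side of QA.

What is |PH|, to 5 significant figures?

74.791

P is at the origin; PQ runs at -25.5° with length 43.9, so Q = 43.9·(cos -25.5°, sin -25.5°) = (39.623, -18.899). ∠PQA = 111.2°, so QA runs at -25.5° + (180° − 111.2°) = 43.300° from the x-axis; with |QA| = 35.1, A = Q + 35.1·(cos 43.300°, sin 43.300°) = (65.168, 5.1728). QA is perpendicular to AH; with |AH| = 13.8 on the right of QA, H = A + 13.8·(0.68582, -0.72777) = (74.633, -4.8705). Then |PH| = |H − P| = 74.791.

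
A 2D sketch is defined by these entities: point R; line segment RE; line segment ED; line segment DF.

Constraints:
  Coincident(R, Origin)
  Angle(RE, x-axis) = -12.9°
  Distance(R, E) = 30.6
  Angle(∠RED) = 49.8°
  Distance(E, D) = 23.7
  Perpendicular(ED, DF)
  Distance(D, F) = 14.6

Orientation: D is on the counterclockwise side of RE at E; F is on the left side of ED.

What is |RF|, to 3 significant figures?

9.62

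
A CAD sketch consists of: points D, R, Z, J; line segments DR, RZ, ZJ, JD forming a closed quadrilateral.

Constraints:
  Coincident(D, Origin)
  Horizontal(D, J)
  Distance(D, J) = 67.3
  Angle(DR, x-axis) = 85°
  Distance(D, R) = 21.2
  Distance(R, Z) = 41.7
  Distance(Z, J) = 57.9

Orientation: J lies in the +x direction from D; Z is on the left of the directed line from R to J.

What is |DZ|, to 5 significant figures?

58.490

Checks: |RZ| = 41.70 ✓; |ZJ| = 57.90 ✓.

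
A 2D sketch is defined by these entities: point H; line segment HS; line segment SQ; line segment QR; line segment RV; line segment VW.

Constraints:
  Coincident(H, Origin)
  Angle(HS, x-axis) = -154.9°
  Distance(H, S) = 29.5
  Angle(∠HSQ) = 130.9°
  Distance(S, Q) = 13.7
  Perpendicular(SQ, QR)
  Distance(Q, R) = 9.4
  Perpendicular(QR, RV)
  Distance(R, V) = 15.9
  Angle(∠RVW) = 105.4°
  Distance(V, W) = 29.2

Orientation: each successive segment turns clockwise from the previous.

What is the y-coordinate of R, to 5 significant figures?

1.6457

H is at the origin; HS runs at -154.9° with length 29.5, so S = (-26.714, -12.514). ∠HSQ = 130.9° gives SQ at 156.00° from the x-axis; with |SQ| = 13.7, Q = (-39.230, -6.9416). SQ is perpendicular to QR, so QR runs at 66.000°; with |QR| = 9.4, R = (-35.407, 1.6457). So R.y = 1.6457.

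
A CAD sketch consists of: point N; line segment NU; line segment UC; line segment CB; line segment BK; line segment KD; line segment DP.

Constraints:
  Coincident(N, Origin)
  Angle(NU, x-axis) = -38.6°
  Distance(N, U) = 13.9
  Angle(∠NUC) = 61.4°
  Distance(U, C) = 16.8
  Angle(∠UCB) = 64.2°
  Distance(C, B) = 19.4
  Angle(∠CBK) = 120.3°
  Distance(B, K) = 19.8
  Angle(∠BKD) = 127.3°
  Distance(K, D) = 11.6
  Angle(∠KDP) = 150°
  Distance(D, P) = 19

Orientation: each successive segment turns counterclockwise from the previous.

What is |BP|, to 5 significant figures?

40.538

∠BKD = 127.3° gives KD at -51.800° from the x-axis; with |KD| = 11.6, D = (-2.6706, -25.695). ∠KDP = 150.0° gives DP at -21.800° from the x-axis; with |DP| = 19.0, P = (14.971, -32.751). Then |BP| = |P − B| = 40.538.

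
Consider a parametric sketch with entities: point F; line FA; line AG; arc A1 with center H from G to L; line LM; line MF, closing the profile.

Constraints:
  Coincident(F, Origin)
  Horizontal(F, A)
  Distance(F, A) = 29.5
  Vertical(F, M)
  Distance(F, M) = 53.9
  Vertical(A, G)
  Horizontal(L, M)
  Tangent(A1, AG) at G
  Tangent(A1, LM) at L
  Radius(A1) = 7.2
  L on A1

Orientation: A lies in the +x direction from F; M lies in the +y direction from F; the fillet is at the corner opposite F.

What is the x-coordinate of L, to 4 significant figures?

22.30

F is at the origin; F and A share the same y with |FA| = 29.5 and A on the +x side, so A = (29.50, 0.000). F and M share the same x with |FM| = 53.9 and M on the +y side, so M = (0.000, 53.90). The virtual corner opposite F is at (29.50, 53.90). A1 meets AG tangentially, so HG is at right angles to AG and since A1 is tangent to LM there, HL ⟂ LM, with radius 7.2, so the center H sits 7.2 in from both sides at H = (22.30, 46.70). That places the tangent points at G = (29.50, 46.70) on AG and L = (22.30, 53.90) on LM. So L.x = 22.30.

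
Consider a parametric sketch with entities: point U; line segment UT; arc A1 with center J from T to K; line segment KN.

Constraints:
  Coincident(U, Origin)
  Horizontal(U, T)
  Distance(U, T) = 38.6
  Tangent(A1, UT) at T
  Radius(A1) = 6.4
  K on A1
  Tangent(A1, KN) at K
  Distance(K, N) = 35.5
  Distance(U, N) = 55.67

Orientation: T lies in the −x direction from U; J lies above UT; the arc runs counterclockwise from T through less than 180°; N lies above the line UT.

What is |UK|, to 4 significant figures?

33.01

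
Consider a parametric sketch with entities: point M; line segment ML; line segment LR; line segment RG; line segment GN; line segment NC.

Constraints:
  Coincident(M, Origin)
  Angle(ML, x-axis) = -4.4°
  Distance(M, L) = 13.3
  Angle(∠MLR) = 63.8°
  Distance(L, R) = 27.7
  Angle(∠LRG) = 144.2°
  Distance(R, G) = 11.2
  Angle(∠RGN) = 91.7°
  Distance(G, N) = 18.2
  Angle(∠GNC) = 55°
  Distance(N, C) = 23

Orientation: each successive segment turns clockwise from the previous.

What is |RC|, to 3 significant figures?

9.33

∠RGN = 91.7° gives GN at 115° from the x-axis; with |GN| = 18.2, N = (-18.9, -12.9). ∠GNC = 55.0° gives NC at -9.70° from the x-axis; with |NC| = 23.0, C = (3.79, -16.8). Then |RC| = |C − R| = 9.33.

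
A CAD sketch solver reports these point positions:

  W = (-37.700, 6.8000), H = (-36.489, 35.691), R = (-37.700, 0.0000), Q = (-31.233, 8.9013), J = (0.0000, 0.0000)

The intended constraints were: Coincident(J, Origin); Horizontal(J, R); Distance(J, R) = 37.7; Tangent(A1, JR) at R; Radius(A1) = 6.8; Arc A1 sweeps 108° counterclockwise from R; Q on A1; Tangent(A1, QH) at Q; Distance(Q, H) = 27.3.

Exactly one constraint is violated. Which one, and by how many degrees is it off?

Tangent(A1, QH) at Q — off by 6.90°.

J = (0.00, 0.00) ✓; J.y = 0.00, R.y = 0.00 ✓; |JR| = 37.70 ✓; ∠(WR, RJ) = 90.00° ✓; |WR| = 6.800 ✓; bearing(W→Q) − bearing(W→R) = 108.0° ✓; |WQ| = 6.800 ✓; ∠(WQ, QH) = 96.90° ✗; |QH| = 27.30 ✓.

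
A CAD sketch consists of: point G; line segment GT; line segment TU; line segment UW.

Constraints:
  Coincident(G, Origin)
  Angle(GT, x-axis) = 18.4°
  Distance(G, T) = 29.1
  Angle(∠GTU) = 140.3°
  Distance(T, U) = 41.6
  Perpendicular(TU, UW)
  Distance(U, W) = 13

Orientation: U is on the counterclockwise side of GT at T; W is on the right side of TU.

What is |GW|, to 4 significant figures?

71.36

G is at the origin; GT runs at 18.4° with length 29.1, so T = 29.1·(cos 18.4°, sin 18.4°) = (27.61, 9.185). ∠GTU = 140.3°, so TU runs at 18.4° + (180° − 140.3°) = 58.10° from the x-axis; with |TU| = 41.6, U = T + 41.6·(cos 58.10°, sin 58.10°) = (49.60, 44.50). TU is perpendicular to UW; with |UW| = 13.0 on the right of TU, W = U + 13.0·(0.8490, -0.5284) = (60.63, 37.63). Then |GW| = |W − G| = 71.36.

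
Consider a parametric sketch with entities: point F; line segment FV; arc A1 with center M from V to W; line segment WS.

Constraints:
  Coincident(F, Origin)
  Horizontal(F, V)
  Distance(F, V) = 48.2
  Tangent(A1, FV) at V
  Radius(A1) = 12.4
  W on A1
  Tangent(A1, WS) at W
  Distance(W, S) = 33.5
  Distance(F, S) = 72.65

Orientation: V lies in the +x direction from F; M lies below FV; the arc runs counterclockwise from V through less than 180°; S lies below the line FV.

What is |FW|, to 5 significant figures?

42.058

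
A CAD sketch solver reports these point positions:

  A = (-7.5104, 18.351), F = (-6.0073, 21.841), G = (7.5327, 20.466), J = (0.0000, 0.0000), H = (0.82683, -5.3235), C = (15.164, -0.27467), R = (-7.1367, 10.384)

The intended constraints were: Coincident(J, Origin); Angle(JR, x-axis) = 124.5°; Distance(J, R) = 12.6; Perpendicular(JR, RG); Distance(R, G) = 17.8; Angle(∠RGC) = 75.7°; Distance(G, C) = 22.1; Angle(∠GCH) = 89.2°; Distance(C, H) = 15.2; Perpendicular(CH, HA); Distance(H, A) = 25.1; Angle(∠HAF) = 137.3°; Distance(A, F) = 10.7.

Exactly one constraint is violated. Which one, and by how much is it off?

Distance(A, F) = 10.7 — off by 6.90.

J = (0.00, 0.00) ✓; JR at 124.5° ✓; |JR| = 12.60 ✓; ∠(JR, RG) = 90.00° ✓; |RG| = 17.80 ✓; ∠RGC = 75.70° ✓; |GC| = 22.10 ✓; ∠GCH = 89.20° ✓; |CH| = 15.20 ✓; ∠(CH, HA) = 90.00° ✓; |HA| = 25.10 ✓; ∠HAF = 137.3° ✓; |AF| = 3.800 ✗.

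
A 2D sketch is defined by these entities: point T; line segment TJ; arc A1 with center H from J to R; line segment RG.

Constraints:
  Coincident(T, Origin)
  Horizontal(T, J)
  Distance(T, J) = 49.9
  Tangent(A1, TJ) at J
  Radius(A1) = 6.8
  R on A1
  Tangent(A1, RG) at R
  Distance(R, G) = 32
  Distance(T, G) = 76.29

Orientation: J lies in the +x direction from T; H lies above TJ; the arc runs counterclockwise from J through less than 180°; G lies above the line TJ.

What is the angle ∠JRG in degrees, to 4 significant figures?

146.2°

T is at the origin; TJ is horizontal with |TJ| = 49.9 and J on the +x side, so J = (49.90, 0.000). A1 meets TJ tangentially, so HJ is at right angles to TJ, so H = J + (0, 6.8) = (49.90, 6.800). Since HR ⟂ RG (tangency), |HG| = √(6.8² + 32.0²) = 32.71 regardless of where R sits on A1. So G lies on both circle(T, 76.29) and circle(H, 32.71); the above-TJ intersection is G = (68.40, 33.78). R is the foot of the tangent from G: R = (56.18, 4.203).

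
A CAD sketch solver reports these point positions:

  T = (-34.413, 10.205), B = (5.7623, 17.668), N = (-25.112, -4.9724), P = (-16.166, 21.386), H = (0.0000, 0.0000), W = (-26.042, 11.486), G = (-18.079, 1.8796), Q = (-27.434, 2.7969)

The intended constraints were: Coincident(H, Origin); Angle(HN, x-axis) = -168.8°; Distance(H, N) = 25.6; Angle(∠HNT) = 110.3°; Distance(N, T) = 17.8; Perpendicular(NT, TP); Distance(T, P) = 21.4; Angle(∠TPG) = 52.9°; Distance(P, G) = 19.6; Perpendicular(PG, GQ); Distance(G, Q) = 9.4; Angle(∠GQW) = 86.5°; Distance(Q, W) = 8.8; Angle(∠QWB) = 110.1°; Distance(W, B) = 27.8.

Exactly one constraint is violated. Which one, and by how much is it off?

Distance(W, B) = 27.8 — off by 4.60.

H = (0.00, 0.00) ✓; HN at -168.8° ✓; |HN| = 25.60 ✓; ∠HNT = 110.3° ✓; |NT| = 17.80 ✓; ∠(NT, TP) = 90.00° ✓; |TP| = 21.40 ✓; ∠TPG = 52.90° ✓; |PG| = 19.60 ✓; ∠(PG, GQ) = 90.00° ✓; |GQ| = 9.400 ✓; ∠GQW = 86.50° ✓; |QW| = 8.800 ✓; ∠QWB = 110.1° ✓; |WB| = 32.40 ✗.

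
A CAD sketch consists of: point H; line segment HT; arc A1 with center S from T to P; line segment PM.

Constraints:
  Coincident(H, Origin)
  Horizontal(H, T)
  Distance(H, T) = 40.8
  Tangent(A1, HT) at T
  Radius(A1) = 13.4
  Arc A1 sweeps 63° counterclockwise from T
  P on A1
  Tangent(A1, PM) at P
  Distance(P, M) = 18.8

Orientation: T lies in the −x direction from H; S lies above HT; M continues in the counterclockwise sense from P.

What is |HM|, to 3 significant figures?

31.5

On A1, T sits at bearing -90° from S; a 63° counterclockwise sweep puts P at bearing -27°, so P = S + 13.4·(cos -27°, sin -27°) = (-28.9, 7.32). A1 meets PM tangentially, so SP is at right angles to PM, so PM runs along (−sin -27°, cos -27°); with |PM| = 18.8, M = (-20.3, 24.1). Then |HM| = |M − H| = 31.5.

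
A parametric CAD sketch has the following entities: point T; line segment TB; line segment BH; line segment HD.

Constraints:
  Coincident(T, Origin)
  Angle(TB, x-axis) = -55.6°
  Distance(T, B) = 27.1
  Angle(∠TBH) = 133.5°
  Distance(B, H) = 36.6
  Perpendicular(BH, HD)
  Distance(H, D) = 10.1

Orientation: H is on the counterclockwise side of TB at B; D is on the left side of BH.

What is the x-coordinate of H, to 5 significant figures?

51.450

T is at the origin; TB runs at -55.6° with length 27.1, so B = 27.1·(cos -55.6°, sin -55.6°) = (15.311, -22.361). ∠TBH = 133.5°, so BH runs at -55.6° + (180° − 133.5°) = -9.1000° from the x-axis; with |BH| = 36.6, H = B + 36.6·(cos -9.1000°, sin -9.1000°) = (51.450, -28.149). So H.x = 51.450.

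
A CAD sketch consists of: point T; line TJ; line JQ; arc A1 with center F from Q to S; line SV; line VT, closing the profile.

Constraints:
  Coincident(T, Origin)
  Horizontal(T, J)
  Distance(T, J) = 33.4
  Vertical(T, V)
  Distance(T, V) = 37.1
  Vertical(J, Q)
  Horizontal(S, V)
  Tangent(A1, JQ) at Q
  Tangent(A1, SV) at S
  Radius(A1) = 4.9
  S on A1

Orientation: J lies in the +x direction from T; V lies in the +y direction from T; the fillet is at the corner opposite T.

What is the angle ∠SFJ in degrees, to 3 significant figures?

171°

The virtual corner opposite T is at (33.4, 37.1). The tangent condition forces FQ to be normal to JQ and A1 meets SV tangentially, so FS is at right angles to SV, with radius 4.9, so the center F sits 4.9 in from both sides at F = (28.5, 32.2). That places the tangent points at Q = (33.4, 32.2) on JQ and S = (28.5, 37.1) on SV. Then cos ∠SFJ = FS·FJ / (|FS||FJ|), giving 171°.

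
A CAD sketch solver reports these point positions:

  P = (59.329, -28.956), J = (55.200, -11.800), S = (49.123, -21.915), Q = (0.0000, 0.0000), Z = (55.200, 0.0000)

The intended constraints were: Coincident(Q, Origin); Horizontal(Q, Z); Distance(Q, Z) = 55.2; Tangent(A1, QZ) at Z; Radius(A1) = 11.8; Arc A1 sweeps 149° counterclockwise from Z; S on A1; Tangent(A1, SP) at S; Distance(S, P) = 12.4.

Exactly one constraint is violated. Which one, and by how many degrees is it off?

Tangent(A1, SP) at S — off by 3.60°.

Q = (0.00, 0.00) ✓; Q.y = 0.00, Z.y = 0.00 ✓; |QZ| = 55.20 ✓; ∠(JZ, ZQ) = 90.00° ✓; |JZ| = 11.80 ✓; bearing(J→S) − bearing(J→Z) = 149.0° ✓; |JS| = 11.80 ✓; ∠(JS, SP) = 93.60° ✗; |SP| = 12.40 ✓.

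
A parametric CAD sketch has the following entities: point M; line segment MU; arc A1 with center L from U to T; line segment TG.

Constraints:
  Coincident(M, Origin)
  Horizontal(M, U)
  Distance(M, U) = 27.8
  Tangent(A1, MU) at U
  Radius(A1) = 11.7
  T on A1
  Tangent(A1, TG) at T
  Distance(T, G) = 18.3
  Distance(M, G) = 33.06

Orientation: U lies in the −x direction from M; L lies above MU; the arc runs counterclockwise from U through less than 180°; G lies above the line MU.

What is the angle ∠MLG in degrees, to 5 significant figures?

77.278°

Checks: ∠(LU, UM) = 90.00° ✓; |LT| = 11.70 ✓; ∠(LT, TG) = 90.00° ✓; |TG| = 18.30 ✓; |MG| = 33.06 ✓.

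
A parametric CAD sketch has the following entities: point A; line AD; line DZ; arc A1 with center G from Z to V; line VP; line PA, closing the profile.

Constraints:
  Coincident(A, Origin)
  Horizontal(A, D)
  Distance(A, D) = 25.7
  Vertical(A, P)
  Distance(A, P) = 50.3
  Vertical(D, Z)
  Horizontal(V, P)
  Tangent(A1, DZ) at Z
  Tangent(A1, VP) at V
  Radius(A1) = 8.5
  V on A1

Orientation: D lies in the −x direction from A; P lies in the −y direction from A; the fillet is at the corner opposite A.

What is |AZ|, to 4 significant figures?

49.07

A is at the origin; AD is horizontal with |AD| = 25.7 and D on the −x side, so D = (-25.70, 0.000). AP is vertical with |AP| = 50.3 and P on the −y side, so P = (0.000, -50.30). The virtual corner opposite A is at (-25.70, -50.30). A1 meets DZ tangentially, so GZ is at right angles to DZ and since A1 is tangent to VP there, GV ⟂ VP, with radius 8.5, so the center G sits 8.5 in from both sides at G = (-17.20, -41.80). That places the tangent points at Z = (-25.70, -41.80) on DZ and V = (-17.20, -50.30) on VP. Then |AZ| = |Z − A| = 49.07.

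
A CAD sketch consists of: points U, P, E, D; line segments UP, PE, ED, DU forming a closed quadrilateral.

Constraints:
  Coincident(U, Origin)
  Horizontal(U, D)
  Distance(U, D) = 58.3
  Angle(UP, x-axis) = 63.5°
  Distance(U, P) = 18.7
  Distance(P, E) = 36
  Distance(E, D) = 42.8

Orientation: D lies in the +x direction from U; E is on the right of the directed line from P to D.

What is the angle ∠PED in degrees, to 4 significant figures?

83.44°

Checks: |PE| = 36.00 ✓; |ED| = 42.80 ✓.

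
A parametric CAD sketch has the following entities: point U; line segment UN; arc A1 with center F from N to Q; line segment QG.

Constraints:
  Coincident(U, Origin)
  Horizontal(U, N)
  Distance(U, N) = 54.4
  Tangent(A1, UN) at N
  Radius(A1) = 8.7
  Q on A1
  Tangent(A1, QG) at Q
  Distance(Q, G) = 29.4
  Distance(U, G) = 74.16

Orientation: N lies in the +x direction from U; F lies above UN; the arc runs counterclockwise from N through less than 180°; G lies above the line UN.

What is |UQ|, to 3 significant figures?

63.7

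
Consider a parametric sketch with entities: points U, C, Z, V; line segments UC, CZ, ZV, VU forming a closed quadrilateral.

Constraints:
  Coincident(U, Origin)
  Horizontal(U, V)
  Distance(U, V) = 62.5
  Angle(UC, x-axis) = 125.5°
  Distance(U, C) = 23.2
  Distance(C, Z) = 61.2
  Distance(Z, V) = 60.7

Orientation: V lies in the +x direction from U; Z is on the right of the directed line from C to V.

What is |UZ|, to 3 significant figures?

38.5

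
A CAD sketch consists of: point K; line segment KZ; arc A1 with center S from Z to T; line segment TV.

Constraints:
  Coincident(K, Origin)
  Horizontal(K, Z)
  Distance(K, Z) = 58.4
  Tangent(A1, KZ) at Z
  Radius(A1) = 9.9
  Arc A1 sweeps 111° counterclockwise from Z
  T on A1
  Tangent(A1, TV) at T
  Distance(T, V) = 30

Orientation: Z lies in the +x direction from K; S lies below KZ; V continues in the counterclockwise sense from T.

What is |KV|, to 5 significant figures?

72.853

K is at the origin; KZ is horizontal with |KZ| = 58.4 and Z on the +x side, so Z = (58.400, 0.0000). A1 meets KZ tangentially, so SZ is at right angles to KZ, so S = Z + (0, -9.9) = (58.400, -9.9000). On A1, Z sits at bearing 90° from S; a 111° counterclockwise sweep puts T at bearing 201°, so T = S + 9.9·(cos 201°, sin 201°) = (49.158, -13.448). Since A1 is tangent to TV there, ST ⟂ TV, so TV runs along (−sin 201°, cos 201°); with |TV| = 30.0, V = (59.909, -41.455). Then |KV| = |V − K| = 72.853.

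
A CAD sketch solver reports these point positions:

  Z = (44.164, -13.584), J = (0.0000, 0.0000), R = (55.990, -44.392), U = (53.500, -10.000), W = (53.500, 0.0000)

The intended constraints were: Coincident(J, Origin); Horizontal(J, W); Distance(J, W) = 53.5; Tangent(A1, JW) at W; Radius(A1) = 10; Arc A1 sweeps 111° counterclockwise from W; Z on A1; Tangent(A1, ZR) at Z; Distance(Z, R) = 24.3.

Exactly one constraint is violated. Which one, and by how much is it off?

Distance(Z, R) = 24.3 — off by 8.70.

J = (0.00, 0.00) ✓; J.y = 0.00, W.y = 0.00 ✓; |JW| = 53.50 ✓; ∠(UW, WJ) = 90.00° ✓; |UW| = 10.00 ✓; bearing(U→Z) − bearing(U→W) = 111.0° ✓; |UZ| = 10.00 ✓; ∠(UZ, ZR) = 90.00° ✓; |ZR| = 33.00 ✗.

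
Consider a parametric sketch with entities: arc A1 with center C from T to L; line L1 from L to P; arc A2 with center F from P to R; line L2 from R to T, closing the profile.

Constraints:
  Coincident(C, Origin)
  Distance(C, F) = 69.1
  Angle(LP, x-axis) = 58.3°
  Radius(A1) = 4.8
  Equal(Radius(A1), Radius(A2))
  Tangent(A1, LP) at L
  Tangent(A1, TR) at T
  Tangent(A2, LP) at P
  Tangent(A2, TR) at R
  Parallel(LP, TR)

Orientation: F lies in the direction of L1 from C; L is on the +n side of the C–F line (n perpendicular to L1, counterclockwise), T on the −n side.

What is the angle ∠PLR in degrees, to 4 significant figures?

7.909°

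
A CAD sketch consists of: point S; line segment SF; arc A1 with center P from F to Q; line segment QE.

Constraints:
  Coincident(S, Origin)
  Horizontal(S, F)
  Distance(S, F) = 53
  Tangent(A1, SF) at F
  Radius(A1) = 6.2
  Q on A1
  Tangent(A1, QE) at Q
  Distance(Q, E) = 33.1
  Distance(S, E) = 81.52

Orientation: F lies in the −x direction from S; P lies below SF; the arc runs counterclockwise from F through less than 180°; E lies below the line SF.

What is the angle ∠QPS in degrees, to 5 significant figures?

142.77°

Checks: |PQ| = 6.200 ✓; ∠(PQ, QE) = 90.00° ✓; |QE| = 33.10 ✓; |SE| = 81.52 ✓.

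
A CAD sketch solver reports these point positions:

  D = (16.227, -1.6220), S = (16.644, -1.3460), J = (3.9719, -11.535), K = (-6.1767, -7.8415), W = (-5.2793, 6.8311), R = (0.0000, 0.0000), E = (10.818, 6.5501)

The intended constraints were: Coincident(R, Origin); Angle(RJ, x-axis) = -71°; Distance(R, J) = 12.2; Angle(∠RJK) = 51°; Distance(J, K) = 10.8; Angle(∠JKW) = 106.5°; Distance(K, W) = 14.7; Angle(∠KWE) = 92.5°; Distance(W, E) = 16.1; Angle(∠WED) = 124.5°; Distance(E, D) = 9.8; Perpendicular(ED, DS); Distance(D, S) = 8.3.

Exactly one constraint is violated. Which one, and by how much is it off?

Distance(D, S) = 8.3 — off by 7.80.

R = (0.00, 0.00) ✓; RJ at -71.00° ✓; |RJ| = 12.20 ✓; ∠RJK = 51.00° ✓; |JK| = 10.80 ✓; ∠JKW = 106.5° ✓; |KW| = 14.70 ✓; ∠KWE = 92.50° ✓; |WE| = 16.10 ✓; ∠WED = 124.5° ✓; |ED| = 9.800 ✓; ∠(ED, DS) = 90.00° ✓; |DS| = 0.5001 ✗.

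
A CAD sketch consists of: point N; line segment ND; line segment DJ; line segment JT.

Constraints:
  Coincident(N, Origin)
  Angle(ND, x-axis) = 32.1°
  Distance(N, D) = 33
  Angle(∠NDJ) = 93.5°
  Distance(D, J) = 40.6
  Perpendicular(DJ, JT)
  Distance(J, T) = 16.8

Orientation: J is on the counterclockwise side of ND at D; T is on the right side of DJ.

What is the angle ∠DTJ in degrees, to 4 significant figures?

67.52°

N is at the origin; ND runs at 32.1° with length 33.0, so D = 33.0·(cos 32.1°, sin 32.1°) = (27.96, 17.54). ∠NDJ = 93.5°, so DJ runs at 32.1° + (180° − 93.5°) = 118.6° from the x-axis; with |DJ| = 40.6, J = D + 40.6·(cos 118.6°, sin 118.6°) = (8.520, 53.18). DJ is perpendicular to JT; with |JT| = 16.8 on the right of DJ, T = J + 16.8·(0.8780, 0.4787) = (23.27, 61.22). Then cos ∠DTJ = TD·TJ / (|TD||TJ|), giving 67.52°.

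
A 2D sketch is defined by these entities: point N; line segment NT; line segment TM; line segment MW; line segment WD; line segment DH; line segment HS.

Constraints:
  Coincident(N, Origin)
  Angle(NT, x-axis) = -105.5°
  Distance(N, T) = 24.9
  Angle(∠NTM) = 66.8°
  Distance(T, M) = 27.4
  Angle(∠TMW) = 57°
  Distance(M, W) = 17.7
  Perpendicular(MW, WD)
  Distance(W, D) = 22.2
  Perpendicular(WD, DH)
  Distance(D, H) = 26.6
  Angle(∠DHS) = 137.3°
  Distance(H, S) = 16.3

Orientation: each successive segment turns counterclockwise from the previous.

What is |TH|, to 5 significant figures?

23.836

The perpendicularity gives WD at right angles to MW, so WD runs at -139.30°; with |WD| = 22.2, D = (-7.8740, -21.381). The perpendicularity gives DH at right angles to WD, so DH runs at -49.300°; with |DH| = 26.6, H = (9.4718, -41.547). Then |TH| = |H − T| = 23.836.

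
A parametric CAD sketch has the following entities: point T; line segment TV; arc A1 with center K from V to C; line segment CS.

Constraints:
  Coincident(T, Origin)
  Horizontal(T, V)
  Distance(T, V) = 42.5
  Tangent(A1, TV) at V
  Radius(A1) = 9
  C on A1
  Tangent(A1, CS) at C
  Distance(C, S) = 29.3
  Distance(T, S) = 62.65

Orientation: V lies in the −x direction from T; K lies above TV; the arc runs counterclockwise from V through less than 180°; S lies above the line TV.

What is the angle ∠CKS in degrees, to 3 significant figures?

72.9°

Checks: T = (0.00, 0.00) ✓; |KC| = 9.000 ✓; ∠(KC, CS) = 90.00° ✓; |CS| = 29.30 ✓; |TS| = 62.65 ✓.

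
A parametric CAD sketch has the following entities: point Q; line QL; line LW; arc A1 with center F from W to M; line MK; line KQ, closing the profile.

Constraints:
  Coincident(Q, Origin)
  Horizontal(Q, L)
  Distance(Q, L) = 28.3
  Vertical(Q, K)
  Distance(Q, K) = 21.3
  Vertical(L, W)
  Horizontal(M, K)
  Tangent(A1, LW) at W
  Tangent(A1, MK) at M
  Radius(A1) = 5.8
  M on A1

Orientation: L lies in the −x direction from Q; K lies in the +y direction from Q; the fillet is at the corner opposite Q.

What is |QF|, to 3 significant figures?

27.3

Q is at the origin; Q and L share the same y with |QL| = 28.3 and L on the −x side, so L = (-28.3, 0.00). QK is vertical with |QK| = 21.3 and K on the +y side, so K = (0.00, 21.3). The virtual corner opposite Q is at (-28.3, 21.3). A1 meets LW tangentially, so FW is at right angles to LW and tangency of A1 to MK means the radius FM is perpendicular to MK, with radius 5.8, so the center F sits 5.8 in from both sides at F = (-22.5, 15.5). Then |QF| = |F − Q| = 27.3.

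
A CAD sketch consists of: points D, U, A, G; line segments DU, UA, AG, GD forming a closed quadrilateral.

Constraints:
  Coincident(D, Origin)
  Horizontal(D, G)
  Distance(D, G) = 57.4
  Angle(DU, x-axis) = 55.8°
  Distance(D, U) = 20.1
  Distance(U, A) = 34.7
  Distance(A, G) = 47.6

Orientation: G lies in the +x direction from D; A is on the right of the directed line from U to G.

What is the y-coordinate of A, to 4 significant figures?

-18.02

Checks: DU at 55.80° ✓; |UA| = 34.70 ✓; |AG| = 47.60 ✓.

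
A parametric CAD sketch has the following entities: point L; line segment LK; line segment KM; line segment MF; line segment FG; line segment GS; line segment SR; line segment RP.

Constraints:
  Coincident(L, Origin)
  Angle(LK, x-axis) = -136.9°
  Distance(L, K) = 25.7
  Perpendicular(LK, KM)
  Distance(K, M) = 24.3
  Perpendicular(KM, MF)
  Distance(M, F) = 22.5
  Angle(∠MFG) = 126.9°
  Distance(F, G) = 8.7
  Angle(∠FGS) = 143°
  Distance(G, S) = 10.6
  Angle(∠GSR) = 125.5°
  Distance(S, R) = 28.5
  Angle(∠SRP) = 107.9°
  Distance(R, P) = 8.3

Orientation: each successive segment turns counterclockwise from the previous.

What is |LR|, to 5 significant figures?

23.365

L is at the origin; LK runs at -136.9° with length 25.7, so K = (-18.765, -17.560). LK ⟂ KM, so KM runs at -46.900°; with |KM| = 24.3, M = (-2.1616, -35.303). KM ⟂ MF, so MF runs at 43.100°; with |MF| = 22.5, F = (14.267, -19.929). ∠MFG = 126.9° gives FG at 96.200° from the x-axis; with |FG| = 8.7, G = (13.327, -11.280). ∠FGS = 143.0° gives GS at 133.20° from the x-axis; with |GS| = 10.6, S = (6.0712, -3.5532). ∠GSR = 125.5° gives SR at -172.30° from the x-axis; with |SR| = 28.5, R = (-22.172, -7.3718). Then |LR| = |R − L| = 23.365.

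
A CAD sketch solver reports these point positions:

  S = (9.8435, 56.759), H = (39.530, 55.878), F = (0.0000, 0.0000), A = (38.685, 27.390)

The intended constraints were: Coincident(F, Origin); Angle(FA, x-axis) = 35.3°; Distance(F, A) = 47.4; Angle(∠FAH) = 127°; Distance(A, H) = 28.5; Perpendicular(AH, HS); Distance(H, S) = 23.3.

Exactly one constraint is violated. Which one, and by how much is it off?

Distance(H, S) = 23.3 — off by 6.40.

F = (0.00, 0.00) ✓; FA at 35.30° ✓; |FA| = 47.40 ✓; ∠FAH = 127.0° ✓; |AH| = 28.50 ✓; ∠(AH, HS) = 90.00° ✓; |HS| = 29.70 ✗.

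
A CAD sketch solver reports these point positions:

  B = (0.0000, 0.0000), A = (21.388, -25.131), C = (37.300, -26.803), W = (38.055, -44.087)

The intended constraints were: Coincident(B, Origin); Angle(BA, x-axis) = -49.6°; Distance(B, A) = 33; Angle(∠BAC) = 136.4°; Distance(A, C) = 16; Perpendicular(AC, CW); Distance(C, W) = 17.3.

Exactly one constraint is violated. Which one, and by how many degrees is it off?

Perpendicular(AC, CW) — off by 8.50°.

B = (0.00, 0.00) ✓; BA at -49.60° ✓; |BA| = 33.00 ✓; ∠BAC = 136.4° ✓; |AC| = 16.00 ✓; ∠(AC, CW) = 81.50° ✗; |CW| = 17.30 ✓.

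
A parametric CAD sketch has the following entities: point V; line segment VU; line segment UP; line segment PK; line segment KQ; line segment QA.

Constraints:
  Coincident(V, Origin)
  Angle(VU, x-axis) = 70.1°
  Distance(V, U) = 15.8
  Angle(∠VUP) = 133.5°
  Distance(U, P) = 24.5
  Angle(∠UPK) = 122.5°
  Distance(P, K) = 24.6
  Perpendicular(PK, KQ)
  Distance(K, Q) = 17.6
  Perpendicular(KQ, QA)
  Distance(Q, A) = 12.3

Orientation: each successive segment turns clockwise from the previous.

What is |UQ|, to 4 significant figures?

37.89

∠UPK = 122.5° gives PK at -33.90° from the x-axis; with |PK| = 24.6, K = (48.25, 10.94). PK is perpendicular to KQ, so KQ runs at -123.9°; with |KQ| = 17.6, Q = (38.43, -3.664). Then |UQ| = |Q − U| = 37.89.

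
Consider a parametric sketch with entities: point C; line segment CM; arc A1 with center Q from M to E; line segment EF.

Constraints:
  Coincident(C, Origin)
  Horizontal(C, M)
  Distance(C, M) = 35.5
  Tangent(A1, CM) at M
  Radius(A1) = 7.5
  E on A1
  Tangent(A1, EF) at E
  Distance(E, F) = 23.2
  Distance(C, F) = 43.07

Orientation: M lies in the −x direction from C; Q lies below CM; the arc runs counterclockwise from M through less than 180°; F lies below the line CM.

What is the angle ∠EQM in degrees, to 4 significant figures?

121.7°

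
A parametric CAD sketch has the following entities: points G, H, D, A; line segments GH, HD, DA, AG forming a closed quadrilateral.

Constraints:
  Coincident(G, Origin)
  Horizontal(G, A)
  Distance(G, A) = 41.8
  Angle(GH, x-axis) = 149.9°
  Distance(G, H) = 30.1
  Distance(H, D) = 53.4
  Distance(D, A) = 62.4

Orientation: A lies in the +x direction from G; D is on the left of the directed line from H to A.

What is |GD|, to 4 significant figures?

55.02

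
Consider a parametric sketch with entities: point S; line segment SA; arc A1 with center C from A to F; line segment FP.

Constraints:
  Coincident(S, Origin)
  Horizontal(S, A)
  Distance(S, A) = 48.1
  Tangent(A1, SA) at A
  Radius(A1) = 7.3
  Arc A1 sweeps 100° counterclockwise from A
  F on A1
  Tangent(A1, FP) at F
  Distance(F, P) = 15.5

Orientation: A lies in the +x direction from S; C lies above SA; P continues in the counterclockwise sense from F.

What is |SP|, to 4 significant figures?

57.74

S is at the origin; S and A share the same y with |SA| = 48.1 and A on the +x side, so A = (48.10, 0.000). A1 meets SA tangentially, so CA is at right angles to SA, so C = A + (0, 7.3) = (48.10, 7.300). On A1, A sits at bearing -90° from C; a 100° counterclockwise sweep puts F at bearing 10°, so F = C + 7.3·(cos 10°, sin 10°) = (55.29, 8.568). Since A1 is tangent to FP there, CF ⟂ FP, so FP runs along (−sin 10°, cos 10°); with |FP| = 15.5, P = (52.60, 23.83). Then |SP| = |P − S| = 57.74.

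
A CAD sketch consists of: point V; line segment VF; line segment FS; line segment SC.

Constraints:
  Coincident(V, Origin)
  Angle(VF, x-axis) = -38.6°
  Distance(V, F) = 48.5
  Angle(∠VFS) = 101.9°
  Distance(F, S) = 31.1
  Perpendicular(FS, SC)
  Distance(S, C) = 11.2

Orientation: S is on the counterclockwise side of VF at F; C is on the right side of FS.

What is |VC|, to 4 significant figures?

71.62

V is at the origin; VF runs at -38.6° with length 48.5, so F = 48.5·(cos -38.6°, sin -38.6°) = (37.90, -30.26). ∠VFS = 101.9°, so FS runs at -38.6° + (180° − 101.9°) = 39.50° from the x-axis; with |FS| = 31.1, S = F + 31.1·(cos 39.50°, sin 39.50°) = (61.90, -10.48). The perpendicularity gives SC at right angles to FS; with |SC| = 11.2 on the right of FS, C = S + 11.2·(0.6361, -0.7716) = (69.03, -19.12). Then |VC| = |C − V| = 71.62.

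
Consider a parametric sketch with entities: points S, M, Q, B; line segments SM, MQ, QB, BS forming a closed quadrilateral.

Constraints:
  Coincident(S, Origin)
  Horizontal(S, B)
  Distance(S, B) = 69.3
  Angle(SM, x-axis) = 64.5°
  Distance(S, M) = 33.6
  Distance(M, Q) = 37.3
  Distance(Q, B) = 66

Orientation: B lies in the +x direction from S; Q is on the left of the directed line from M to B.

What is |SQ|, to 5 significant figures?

70.269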